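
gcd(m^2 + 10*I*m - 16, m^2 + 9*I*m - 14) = m + 2*I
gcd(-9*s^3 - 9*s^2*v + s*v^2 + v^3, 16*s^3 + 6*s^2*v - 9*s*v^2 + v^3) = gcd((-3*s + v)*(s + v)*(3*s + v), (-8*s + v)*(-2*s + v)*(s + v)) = s + v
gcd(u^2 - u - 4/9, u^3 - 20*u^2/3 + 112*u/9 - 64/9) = u - 4/3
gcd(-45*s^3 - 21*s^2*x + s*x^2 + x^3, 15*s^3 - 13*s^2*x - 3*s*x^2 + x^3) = -15*s^2 - 2*s*x + x^2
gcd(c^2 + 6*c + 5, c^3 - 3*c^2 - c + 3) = c + 1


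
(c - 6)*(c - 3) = c^2 - 9*c + 18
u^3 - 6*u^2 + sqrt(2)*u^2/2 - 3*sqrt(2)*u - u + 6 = (u - 6)*(u - sqrt(2)/2)*(u + sqrt(2))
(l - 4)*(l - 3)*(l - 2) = l^3 - 9*l^2 + 26*l - 24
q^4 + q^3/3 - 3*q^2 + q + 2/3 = (q - 1)^2*(q + 1/3)*(q + 2)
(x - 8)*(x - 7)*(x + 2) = x^3 - 13*x^2 + 26*x + 112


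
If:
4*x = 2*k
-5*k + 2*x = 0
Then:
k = 0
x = 0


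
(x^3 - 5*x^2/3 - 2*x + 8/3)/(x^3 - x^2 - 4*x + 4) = (x + 4/3)/(x + 2)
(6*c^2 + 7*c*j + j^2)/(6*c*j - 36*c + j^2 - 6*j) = (c + j)/(j - 6)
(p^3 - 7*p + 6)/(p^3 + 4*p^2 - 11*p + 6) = (p^2 + p - 6)/(p^2 + 5*p - 6)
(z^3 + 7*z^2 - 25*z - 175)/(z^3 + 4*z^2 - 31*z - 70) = (z + 5)/(z + 2)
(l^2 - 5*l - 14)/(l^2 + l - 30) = (l^2 - 5*l - 14)/(l^2 + l - 30)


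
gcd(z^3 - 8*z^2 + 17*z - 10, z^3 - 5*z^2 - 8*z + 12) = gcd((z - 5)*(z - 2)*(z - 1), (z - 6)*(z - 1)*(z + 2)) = z - 1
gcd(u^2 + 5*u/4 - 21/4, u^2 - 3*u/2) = 1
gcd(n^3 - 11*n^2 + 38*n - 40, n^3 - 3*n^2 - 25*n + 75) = n - 5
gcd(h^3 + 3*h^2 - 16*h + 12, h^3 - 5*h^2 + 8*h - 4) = h^2 - 3*h + 2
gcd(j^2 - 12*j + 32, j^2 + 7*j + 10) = 1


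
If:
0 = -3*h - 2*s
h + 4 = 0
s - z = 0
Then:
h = -4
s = 6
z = 6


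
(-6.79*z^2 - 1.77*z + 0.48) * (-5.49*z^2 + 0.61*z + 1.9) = 37.2771*z^4 + 5.5754*z^3 - 16.6159*z^2 - 3.0702*z + 0.912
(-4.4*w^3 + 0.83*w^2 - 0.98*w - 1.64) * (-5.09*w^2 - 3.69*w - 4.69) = 22.396*w^5 + 12.0113*w^4 + 22.5615*w^3 + 8.0711*w^2 + 10.6478*w + 7.6916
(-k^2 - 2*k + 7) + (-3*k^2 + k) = -4*k^2 - k + 7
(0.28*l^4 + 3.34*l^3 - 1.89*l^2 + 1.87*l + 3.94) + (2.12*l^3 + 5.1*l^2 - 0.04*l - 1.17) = 0.28*l^4 + 5.46*l^3 + 3.21*l^2 + 1.83*l + 2.77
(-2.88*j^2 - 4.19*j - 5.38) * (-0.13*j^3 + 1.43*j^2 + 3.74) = 0.3744*j^5 - 3.5737*j^4 - 5.2923*j^3 - 18.4646*j^2 - 15.6706*j - 20.1212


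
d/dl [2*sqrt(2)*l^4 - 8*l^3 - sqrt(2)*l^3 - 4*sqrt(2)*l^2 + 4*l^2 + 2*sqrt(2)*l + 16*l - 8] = 8*sqrt(2)*l^3 - 24*l^2 - 3*sqrt(2)*l^2 - 8*sqrt(2)*l + 8*l + 2*sqrt(2) + 16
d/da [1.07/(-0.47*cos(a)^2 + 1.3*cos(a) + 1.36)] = (1.391 - 1.0058*cos(a))*sin(a)/(-0.47*cos(a)^2 + 1.3*cos(a) + 1.36)^2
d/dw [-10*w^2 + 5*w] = 5 - 20*w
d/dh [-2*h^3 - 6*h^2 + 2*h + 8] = -6*h^2 - 12*h + 2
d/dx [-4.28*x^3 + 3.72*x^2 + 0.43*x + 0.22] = -12.84*x^2 + 7.44*x + 0.43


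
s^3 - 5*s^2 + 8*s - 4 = (s - 2)^2*(s - 1)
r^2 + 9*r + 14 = (r + 2)*(r + 7)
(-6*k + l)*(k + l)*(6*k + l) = -36*k^3 - 36*k^2*l + k*l^2 + l^3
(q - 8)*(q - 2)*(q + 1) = q^3 - 9*q^2 + 6*q + 16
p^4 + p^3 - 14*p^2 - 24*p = p*(p - 4)*(p + 2)*(p + 3)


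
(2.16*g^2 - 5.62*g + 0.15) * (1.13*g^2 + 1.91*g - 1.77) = 2.4408*g^4 - 2.225*g^3 - 14.3879*g^2 + 10.2339*g - 0.2655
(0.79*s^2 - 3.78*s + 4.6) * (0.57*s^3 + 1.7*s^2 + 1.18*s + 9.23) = 0.4503*s^5 - 0.8116*s^4 - 2.8718*s^3 + 10.6513*s^2 - 29.4614*s + 42.458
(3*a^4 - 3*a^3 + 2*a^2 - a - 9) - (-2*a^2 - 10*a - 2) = 3*a^4 - 3*a^3 + 4*a^2 + 9*a - 7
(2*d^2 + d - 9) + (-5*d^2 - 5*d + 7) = -3*d^2 - 4*d - 2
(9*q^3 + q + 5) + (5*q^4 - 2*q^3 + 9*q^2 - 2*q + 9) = 5*q^4 + 7*q^3 + 9*q^2 - q + 14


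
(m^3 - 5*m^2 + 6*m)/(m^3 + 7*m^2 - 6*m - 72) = m*(m - 2)/(m^2 + 10*m + 24)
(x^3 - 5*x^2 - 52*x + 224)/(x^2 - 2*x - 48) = (x^2 + 3*x - 28)/(x + 6)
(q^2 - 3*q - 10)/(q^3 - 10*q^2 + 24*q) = (q^2 - 3*q - 10)/(q*(q^2 - 10*q + 24))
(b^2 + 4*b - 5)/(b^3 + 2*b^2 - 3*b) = (b + 5)/(b*(b + 3))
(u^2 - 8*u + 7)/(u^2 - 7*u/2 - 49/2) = 2*(u - 1)/(2*u + 7)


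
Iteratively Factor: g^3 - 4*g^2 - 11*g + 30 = (g + 3)*(g^2 - 7*g + 10) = (g - 5)*(g + 3)*(g - 2)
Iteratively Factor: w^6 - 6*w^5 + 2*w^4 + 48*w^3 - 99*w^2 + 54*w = (w - 2)*(w^5 - 4*w^4 - 6*w^3 + 36*w^2 - 27*w) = (w - 2)*(w + 3)*(w^4 - 7*w^3 + 15*w^2 - 9*w) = (w - 2)*(w - 1)*(w + 3)*(w^3 - 6*w^2 + 9*w) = (w - 3)*(w - 2)*(w - 1)*(w + 3)*(w^2 - 3*w) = (w - 3)^2*(w - 2)*(w - 1)*(w + 3)*(w)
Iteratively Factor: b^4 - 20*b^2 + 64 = (b - 2)*(b^3 + 2*b^2 - 16*b - 32) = (b - 2)*(b + 2)*(b^2 - 16) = (b - 4)*(b - 2)*(b + 2)*(b + 4)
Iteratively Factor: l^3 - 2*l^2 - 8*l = (l + 2)*(l^2 - 4*l) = l*(l + 2)*(l - 4)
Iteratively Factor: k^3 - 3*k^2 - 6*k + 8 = (k - 4)*(k^2 + k - 2) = (k - 4)*(k - 1)*(k + 2)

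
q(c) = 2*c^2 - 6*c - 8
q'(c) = 4*c - 6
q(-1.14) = 1.44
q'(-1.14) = -10.56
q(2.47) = -10.62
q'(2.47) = 3.88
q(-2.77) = 23.97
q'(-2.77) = -17.08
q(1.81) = -12.31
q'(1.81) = 1.24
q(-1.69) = 7.85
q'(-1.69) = -12.76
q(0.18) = -9.02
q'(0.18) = -5.28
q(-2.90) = 26.22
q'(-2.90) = -17.60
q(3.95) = -0.50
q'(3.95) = 9.80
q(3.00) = -8.00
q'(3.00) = 6.00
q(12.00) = 208.00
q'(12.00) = 42.00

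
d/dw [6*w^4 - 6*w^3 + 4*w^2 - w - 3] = 24*w^3 - 18*w^2 + 8*w - 1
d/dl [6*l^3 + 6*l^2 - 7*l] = 18*l^2 + 12*l - 7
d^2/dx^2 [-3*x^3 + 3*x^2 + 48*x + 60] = 6 - 18*x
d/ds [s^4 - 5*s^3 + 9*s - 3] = 4*s^3 - 15*s^2 + 9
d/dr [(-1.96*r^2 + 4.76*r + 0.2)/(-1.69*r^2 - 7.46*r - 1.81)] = (22.666*r^2 + 7.7712*r - 7.1236)/(2.8561*r^4 + 25.2148*r^3 + 61.7694*r^2 + 27.0052*r + 3.2761)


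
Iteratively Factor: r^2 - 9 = (r - 3)*(r + 3)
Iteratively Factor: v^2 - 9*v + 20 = (v - 4)*(v - 5)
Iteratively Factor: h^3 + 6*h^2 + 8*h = (h)*(h^2 + 6*h + 8) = h*(h + 2)*(h + 4)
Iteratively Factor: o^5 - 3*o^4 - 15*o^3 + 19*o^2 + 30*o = (o + 1)*(o^4 - 4*o^3 - 11*o^2 + 30*o) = (o - 5)*(o + 1)*(o^3 + o^2 - 6*o) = (o - 5)*(o + 1)*(o + 3)*(o^2 - 2*o) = o*(o - 5)*(o + 1)*(o + 3)*(o - 2)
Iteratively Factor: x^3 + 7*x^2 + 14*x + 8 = (x + 4)*(x^2 + 3*x + 2) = (x + 1)*(x + 4)*(x + 2)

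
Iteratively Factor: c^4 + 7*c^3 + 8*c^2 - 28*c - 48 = (c + 3)*(c^3 + 4*c^2 - 4*c - 16) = (c + 3)*(c + 4)*(c^2 - 4) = (c - 2)*(c + 3)*(c + 4)*(c + 2)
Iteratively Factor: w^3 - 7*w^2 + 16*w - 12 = (w - 2)*(w^2 - 5*w + 6) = (w - 2)^2*(w - 3)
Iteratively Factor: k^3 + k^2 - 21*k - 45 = (k + 3)*(k^2 - 2*k - 15) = (k + 3)^2*(k - 5)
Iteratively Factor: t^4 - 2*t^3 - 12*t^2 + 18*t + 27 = (t - 3)*(t^3 + t^2 - 9*t - 9) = (t - 3)^2*(t^2 + 4*t + 3) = (t - 3)^2*(t + 3)*(t + 1)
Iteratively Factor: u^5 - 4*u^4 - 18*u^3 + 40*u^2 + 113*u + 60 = (u + 1)*(u^4 - 5*u^3 - 13*u^2 + 53*u + 60) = (u + 1)*(u + 3)*(u^3 - 8*u^2 + 11*u + 20) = (u - 4)*(u + 1)*(u + 3)*(u^2 - 4*u - 5) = (u - 4)*(u + 1)^2*(u + 3)*(u - 5)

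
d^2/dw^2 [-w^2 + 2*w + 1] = -2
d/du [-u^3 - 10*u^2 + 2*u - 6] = -3*u^2 - 20*u + 2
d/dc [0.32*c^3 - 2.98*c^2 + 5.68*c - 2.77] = 0.96*c^2 - 5.96*c + 5.68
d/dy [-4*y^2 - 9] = -8*y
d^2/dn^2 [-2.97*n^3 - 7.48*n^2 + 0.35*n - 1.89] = -17.82*n - 14.96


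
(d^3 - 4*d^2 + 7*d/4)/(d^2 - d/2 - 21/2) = d*(2*d - 1)/(2*(d + 3))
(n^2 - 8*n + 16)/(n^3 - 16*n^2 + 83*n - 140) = (n - 4)/(n^2 - 12*n + 35)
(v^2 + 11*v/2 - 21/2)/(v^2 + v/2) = (2*v^2 + 11*v - 21)/(v*(2*v + 1))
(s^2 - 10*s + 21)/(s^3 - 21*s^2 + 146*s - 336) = (s - 3)/(s^2 - 14*s + 48)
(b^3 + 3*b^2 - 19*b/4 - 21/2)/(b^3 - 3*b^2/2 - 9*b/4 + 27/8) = 2*(2*b^2 + 3*b - 14)/(4*b^2 - 12*b + 9)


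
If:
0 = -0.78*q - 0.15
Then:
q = -0.19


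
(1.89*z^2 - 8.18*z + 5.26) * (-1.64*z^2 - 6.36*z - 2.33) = -3.0996*z^4 + 1.3948*z^3 + 38.9947*z^2 - 14.3942*z - 12.2558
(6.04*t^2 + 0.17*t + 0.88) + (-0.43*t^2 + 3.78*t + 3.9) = 5.61*t^2 + 3.95*t + 4.78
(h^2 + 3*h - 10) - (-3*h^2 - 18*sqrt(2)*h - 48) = 4*h^2 + 3*h + 18*sqrt(2)*h + 38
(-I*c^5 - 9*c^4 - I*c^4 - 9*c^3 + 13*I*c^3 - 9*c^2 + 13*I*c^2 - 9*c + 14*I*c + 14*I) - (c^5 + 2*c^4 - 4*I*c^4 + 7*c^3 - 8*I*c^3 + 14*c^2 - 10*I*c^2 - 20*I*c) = -c^5 - I*c^5 - 11*c^4 + 3*I*c^4 - 16*c^3 + 21*I*c^3 - 23*c^2 + 23*I*c^2 - 9*c + 34*I*c + 14*I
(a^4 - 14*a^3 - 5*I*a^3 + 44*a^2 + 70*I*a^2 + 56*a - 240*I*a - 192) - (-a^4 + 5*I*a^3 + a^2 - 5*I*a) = 2*a^4 - 14*a^3 - 10*I*a^3 + 43*a^2 + 70*I*a^2 + 56*a - 235*I*a - 192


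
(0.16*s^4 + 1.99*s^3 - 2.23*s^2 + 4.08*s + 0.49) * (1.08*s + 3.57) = 0.1728*s^5 + 2.7204*s^4 + 4.6959*s^3 - 3.5547*s^2 + 15.0948*s + 1.7493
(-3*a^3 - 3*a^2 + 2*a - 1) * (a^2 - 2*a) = -3*a^5 + 3*a^4 + 8*a^3 - 5*a^2 + 2*a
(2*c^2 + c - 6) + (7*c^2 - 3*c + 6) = 9*c^2 - 2*c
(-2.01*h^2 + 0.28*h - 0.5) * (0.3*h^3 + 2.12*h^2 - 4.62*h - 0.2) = -0.603*h^5 - 4.1772*h^4 + 9.7298*h^3 - 1.9516*h^2 + 2.254*h + 0.1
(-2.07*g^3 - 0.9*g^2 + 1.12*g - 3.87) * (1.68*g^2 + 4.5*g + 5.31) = -3.4776*g^5 - 10.827*g^4 - 13.1601*g^3 - 6.2406*g^2 - 11.4678*g - 20.5497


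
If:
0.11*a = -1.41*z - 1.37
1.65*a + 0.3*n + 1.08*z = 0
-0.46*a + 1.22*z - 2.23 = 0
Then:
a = -6.15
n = 35.61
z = -0.49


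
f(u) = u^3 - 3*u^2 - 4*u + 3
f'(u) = 3*u^2 - 6*u - 4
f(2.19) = -9.64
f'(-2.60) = 31.88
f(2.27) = -9.84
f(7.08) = 179.20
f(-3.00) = -39.00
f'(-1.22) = 7.79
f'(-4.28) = 76.64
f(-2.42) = -19.06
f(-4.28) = -113.24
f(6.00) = 87.00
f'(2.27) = -2.16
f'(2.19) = -2.75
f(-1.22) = 1.60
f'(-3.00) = 41.00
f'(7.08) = 103.90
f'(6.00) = 68.00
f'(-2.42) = 28.09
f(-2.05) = -10.02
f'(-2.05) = 20.91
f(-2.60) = -24.46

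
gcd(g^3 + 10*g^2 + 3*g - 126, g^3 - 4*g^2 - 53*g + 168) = g^2 + 4*g - 21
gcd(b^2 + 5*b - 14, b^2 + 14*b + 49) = b + 7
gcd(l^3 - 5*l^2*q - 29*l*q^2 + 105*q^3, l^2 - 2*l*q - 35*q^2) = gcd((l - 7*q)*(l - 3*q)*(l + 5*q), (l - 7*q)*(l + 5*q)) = -l^2 + 2*l*q + 35*q^2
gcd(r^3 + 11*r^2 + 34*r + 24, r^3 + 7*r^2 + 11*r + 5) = r + 1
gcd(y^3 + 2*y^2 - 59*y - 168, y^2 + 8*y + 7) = y + 7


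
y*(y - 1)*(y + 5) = y^3 + 4*y^2 - 5*y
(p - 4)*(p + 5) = p^2 + p - 20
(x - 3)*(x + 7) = x^2 + 4*x - 21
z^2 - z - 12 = (z - 4)*(z + 3)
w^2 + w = w*(w + 1)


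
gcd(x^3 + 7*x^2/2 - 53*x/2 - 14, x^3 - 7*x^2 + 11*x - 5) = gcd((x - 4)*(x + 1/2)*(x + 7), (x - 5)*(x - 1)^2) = 1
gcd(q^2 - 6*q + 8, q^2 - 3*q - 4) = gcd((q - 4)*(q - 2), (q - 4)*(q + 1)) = q - 4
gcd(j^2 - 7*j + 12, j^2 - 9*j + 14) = 1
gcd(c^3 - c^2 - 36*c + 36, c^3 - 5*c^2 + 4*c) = c - 1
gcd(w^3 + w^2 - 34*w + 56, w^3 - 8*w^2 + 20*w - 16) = w^2 - 6*w + 8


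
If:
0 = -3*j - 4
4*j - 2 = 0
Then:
No Solution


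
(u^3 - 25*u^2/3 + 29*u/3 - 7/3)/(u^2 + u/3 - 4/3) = (3*u^2 - 22*u + 7)/(3*u + 4)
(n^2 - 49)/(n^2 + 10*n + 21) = (n - 7)/(n + 3)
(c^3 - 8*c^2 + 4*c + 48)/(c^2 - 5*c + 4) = (c^2 - 4*c - 12)/(c - 1)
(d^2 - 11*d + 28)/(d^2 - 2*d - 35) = (d - 4)/(d + 5)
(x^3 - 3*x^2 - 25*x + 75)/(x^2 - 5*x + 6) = (x^2 - 25)/(x - 2)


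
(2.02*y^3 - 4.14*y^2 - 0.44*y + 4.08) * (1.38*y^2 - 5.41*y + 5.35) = 2.7876*y^5 - 16.6414*y^4 + 32.5972*y^3 - 14.1382*y^2 - 24.4268*y + 21.828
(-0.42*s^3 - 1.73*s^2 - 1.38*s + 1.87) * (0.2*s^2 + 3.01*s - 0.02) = -0.084*s^5 - 1.6102*s^4 - 5.4749*s^3 - 3.7452*s^2 + 5.6563*s - 0.0374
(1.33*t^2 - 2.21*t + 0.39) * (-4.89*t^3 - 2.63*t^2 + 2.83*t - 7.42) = -6.5037*t^5 + 7.309*t^4 + 7.6691*t^3 - 17.1486*t^2 + 17.5019*t - 2.8938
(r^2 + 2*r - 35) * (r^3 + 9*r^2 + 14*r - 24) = r^5 + 11*r^4 - 3*r^3 - 311*r^2 - 538*r + 840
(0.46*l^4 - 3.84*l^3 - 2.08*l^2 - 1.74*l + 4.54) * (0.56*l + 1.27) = 0.2576*l^5 - 1.5662*l^4 - 6.0416*l^3 - 3.616*l^2 + 0.3326*l + 5.7658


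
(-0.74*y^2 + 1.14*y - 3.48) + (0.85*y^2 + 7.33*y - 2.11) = 0.11*y^2 + 8.47*y - 5.59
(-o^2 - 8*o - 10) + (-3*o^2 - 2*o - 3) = -4*o^2 - 10*o - 13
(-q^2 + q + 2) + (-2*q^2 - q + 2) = 4 - 3*q^2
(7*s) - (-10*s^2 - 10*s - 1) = 10*s^2 + 17*s + 1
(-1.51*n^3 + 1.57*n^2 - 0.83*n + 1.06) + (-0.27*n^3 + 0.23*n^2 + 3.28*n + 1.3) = -1.78*n^3 + 1.8*n^2 + 2.45*n + 2.36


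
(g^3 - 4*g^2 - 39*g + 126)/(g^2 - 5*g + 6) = (g^2 - g - 42)/(g - 2)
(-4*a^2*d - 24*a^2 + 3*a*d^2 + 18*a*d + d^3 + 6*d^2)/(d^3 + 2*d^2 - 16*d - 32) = (-4*a^2*d - 24*a^2 + 3*a*d^2 + 18*a*d + d^3 + 6*d^2)/(d^3 + 2*d^2 - 16*d - 32)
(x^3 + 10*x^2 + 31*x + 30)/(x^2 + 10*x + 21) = (x^2 + 7*x + 10)/(x + 7)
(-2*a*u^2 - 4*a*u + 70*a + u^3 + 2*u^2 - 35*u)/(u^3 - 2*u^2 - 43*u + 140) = (-2*a + u)/(u - 4)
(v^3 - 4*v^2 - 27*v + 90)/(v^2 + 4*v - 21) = (v^2 - v - 30)/(v + 7)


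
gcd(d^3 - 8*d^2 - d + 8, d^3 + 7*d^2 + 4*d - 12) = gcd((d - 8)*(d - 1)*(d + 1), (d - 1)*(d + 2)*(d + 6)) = d - 1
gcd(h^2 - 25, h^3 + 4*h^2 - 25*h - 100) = h^2 - 25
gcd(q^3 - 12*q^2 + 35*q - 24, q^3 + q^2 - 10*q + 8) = q - 1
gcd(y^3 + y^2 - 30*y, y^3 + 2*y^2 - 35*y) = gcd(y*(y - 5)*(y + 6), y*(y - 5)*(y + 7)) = y^2 - 5*y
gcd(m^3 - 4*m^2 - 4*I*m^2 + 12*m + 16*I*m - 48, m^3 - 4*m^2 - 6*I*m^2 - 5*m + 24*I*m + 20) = m - 4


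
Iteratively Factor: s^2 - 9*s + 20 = (s - 5)*(s - 4)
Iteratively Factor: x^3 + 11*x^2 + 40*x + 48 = (x + 4)*(x^2 + 7*x + 12) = (x + 4)^2*(x + 3)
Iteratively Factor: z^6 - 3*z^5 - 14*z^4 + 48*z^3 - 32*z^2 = (z)*(z^5 - 3*z^4 - 14*z^3 + 48*z^2 - 32*z) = z*(z - 4)*(z^4 + z^3 - 10*z^2 + 8*z) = z*(z - 4)*(z + 4)*(z^3 - 3*z^2 + 2*z) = z*(z - 4)*(z - 2)*(z + 4)*(z^2 - z) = z^2*(z - 4)*(z - 2)*(z + 4)*(z - 1)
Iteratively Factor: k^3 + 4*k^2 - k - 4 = (k + 4)*(k^2 - 1) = (k - 1)*(k + 4)*(k + 1)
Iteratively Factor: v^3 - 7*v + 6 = (v - 2)*(v^2 + 2*v - 3) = (v - 2)*(v + 3)*(v - 1)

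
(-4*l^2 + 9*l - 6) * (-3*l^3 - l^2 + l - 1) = 12*l^5 - 23*l^4 + 5*l^3 + 19*l^2 - 15*l + 6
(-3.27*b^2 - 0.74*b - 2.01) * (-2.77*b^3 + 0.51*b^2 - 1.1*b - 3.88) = 9.0579*b^5 + 0.3821*b^4 + 8.7873*b^3 + 12.4765*b^2 + 5.0822*b + 7.7988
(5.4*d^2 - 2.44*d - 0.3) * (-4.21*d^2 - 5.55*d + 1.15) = -22.734*d^4 - 19.6976*d^3 + 21.015*d^2 - 1.141*d - 0.345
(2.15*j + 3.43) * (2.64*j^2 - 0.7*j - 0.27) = 5.676*j^3 + 7.5502*j^2 - 2.9815*j - 0.9261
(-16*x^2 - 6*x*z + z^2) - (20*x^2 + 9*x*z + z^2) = -36*x^2 - 15*x*z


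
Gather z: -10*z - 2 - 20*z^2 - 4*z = -20*z^2 - 14*z - 2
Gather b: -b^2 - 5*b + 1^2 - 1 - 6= -b^2 - 5*b - 6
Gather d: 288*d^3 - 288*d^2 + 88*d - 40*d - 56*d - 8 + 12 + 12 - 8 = 288*d^3 - 288*d^2 - 8*d + 8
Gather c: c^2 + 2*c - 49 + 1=c^2 + 2*c - 48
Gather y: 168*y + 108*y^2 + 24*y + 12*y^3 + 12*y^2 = 12*y^3 + 120*y^2 + 192*y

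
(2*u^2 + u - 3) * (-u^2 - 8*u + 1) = -2*u^4 - 17*u^3 - 3*u^2 + 25*u - 3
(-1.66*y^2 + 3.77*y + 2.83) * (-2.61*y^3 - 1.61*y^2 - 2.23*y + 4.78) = 4.3326*y^5 - 7.1671*y^4 - 9.7542*y^3 - 20.8982*y^2 + 11.7097*y + 13.5274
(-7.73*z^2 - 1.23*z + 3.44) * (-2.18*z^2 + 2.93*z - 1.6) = 16.8514*z^4 - 19.9675*z^3 + 1.2649*z^2 + 12.0472*z - 5.504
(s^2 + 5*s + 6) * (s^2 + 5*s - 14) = s^4 + 10*s^3 + 17*s^2 - 40*s - 84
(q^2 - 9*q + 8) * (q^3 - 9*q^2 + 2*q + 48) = q^5 - 18*q^4 + 91*q^3 - 42*q^2 - 416*q + 384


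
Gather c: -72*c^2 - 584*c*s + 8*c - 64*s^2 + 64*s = -72*c^2 + c*(8 - 584*s) - 64*s^2 + 64*s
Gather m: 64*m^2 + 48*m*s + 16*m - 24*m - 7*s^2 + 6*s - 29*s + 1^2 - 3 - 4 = 64*m^2 + m*(48*s - 8) - 7*s^2 - 23*s - 6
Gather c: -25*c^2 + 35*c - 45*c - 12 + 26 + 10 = -25*c^2 - 10*c + 24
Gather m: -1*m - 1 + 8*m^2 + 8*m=8*m^2 + 7*m - 1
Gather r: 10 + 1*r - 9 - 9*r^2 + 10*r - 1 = -9*r^2 + 11*r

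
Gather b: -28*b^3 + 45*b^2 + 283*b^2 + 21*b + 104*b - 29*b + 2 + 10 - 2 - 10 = -28*b^3 + 328*b^2 + 96*b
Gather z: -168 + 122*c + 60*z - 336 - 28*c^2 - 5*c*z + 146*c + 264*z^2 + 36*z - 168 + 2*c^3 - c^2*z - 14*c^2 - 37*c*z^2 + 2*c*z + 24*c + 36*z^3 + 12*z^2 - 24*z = 2*c^3 - 42*c^2 + 292*c + 36*z^3 + z^2*(276 - 37*c) + z*(-c^2 - 3*c + 72) - 672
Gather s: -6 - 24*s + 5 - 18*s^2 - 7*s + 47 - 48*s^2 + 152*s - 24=-66*s^2 + 121*s + 22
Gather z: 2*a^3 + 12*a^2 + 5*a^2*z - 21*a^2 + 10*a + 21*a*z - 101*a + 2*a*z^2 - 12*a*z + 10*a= 2*a^3 - 9*a^2 + 2*a*z^2 - 81*a + z*(5*a^2 + 9*a)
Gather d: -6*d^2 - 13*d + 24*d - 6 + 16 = -6*d^2 + 11*d + 10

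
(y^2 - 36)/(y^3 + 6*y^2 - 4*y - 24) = (y - 6)/(y^2 - 4)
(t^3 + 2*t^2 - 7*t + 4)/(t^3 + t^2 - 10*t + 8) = (t - 1)/(t - 2)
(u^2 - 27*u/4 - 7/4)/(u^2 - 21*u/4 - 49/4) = (4*u + 1)/(4*u + 7)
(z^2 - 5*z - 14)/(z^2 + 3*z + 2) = (z - 7)/(z + 1)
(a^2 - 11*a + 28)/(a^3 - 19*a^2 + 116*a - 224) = 1/(a - 8)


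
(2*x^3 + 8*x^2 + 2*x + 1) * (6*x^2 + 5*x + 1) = 12*x^5 + 58*x^4 + 54*x^3 + 24*x^2 + 7*x + 1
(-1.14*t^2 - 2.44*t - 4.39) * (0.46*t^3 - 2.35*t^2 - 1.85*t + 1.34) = -0.5244*t^5 + 1.5566*t^4 + 5.8236*t^3 + 13.3029*t^2 + 4.8519*t - 5.8826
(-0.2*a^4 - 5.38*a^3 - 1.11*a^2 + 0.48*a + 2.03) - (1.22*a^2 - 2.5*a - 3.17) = -0.2*a^4 - 5.38*a^3 - 2.33*a^2 + 2.98*a + 5.2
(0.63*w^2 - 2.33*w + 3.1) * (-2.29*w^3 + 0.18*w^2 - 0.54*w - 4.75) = -1.4427*w^5 + 5.4491*w^4 - 7.8586*w^3 - 1.1763*w^2 + 9.3935*w - 14.725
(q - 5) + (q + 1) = 2*q - 4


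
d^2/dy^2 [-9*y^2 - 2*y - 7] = -18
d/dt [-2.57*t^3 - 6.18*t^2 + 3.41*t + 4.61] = -7.71*t^2 - 12.36*t + 3.41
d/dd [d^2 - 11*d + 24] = 2*d - 11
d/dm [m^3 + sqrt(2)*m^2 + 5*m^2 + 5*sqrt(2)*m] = 3*m^2 + 2*sqrt(2)*m + 10*m + 5*sqrt(2)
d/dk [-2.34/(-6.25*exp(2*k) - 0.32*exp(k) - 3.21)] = (-29.25*exp(k) - 0.7488)*exp(k)/(6.25*exp(2*k) + 0.32*exp(k) + 3.21)^2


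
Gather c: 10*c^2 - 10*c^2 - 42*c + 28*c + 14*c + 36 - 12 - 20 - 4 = 0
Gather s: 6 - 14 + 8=0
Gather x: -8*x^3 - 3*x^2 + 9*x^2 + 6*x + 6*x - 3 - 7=-8*x^3 + 6*x^2 + 12*x - 10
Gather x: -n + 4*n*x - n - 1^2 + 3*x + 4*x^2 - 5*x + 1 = -2*n + 4*x^2 + x*(4*n - 2)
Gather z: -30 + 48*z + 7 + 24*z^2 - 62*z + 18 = 24*z^2 - 14*z - 5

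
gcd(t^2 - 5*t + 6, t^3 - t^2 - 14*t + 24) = t^2 - 5*t + 6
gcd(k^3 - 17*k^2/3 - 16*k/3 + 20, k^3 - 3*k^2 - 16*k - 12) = k^2 - 4*k - 12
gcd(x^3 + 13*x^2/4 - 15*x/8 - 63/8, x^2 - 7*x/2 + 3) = x - 3/2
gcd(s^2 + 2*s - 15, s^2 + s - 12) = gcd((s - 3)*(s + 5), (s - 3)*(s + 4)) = s - 3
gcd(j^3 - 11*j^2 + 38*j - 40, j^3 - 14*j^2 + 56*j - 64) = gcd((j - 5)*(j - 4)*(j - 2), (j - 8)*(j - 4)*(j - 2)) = j^2 - 6*j + 8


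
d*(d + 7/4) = d^2 + 7*d/4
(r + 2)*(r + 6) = r^2 + 8*r + 12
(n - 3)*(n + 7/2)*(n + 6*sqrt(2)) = n^3 + n^2/2 + 6*sqrt(2)*n^2 - 21*n/2 + 3*sqrt(2)*n - 63*sqrt(2)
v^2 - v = v*(v - 1)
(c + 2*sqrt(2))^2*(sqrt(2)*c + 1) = sqrt(2)*c^3 + 9*c^2 + 12*sqrt(2)*c + 8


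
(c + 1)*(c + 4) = c^2 + 5*c + 4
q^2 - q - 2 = (q - 2)*(q + 1)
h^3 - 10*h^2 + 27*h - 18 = (h - 6)*(h - 3)*(h - 1)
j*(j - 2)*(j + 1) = j^3 - j^2 - 2*j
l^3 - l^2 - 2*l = l*(l - 2)*(l + 1)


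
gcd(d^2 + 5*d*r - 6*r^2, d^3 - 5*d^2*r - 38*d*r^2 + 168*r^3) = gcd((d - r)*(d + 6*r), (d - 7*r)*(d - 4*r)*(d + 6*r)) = d + 6*r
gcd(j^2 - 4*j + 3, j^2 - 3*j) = j - 3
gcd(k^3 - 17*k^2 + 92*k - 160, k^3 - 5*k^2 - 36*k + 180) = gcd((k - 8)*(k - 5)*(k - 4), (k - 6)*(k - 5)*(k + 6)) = k - 5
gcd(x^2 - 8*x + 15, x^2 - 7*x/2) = 1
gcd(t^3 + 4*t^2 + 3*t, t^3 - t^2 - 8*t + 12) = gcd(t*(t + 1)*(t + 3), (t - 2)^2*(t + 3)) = t + 3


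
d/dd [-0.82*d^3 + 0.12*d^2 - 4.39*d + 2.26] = -2.46*d^2 + 0.24*d - 4.39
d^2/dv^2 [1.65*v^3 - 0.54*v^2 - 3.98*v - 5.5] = 9.9*v - 1.08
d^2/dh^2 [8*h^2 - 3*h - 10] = 16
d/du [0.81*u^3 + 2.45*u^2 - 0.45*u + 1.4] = 2.43*u^2 + 4.9*u - 0.45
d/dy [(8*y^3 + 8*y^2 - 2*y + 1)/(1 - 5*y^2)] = 2*(-20*y^4 + 7*y^2 + 13*y - 1)/(25*y^4 - 10*y^2 + 1)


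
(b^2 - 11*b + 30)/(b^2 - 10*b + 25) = (b - 6)/(b - 5)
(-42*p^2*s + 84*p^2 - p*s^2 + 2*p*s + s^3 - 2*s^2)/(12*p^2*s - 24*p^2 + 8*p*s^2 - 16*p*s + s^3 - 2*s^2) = (-7*p + s)/(2*p + s)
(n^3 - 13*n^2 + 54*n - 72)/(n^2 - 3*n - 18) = (n^2 - 7*n + 12)/(n + 3)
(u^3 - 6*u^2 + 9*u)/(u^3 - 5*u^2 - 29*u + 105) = u*(u - 3)/(u^2 - 2*u - 35)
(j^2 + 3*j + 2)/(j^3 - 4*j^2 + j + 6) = (j + 2)/(j^2 - 5*j + 6)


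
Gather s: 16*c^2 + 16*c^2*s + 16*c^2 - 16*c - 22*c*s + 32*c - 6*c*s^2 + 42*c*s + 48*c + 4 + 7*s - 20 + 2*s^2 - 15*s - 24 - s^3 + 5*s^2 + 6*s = 32*c^2 + 64*c - s^3 + s^2*(7 - 6*c) + s*(16*c^2 + 20*c - 2) - 40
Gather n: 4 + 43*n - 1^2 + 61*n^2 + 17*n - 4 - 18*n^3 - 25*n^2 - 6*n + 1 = -18*n^3 + 36*n^2 + 54*n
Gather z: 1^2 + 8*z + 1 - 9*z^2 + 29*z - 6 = -9*z^2 + 37*z - 4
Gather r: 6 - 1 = 5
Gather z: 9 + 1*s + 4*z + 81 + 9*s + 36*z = 10*s + 40*z + 90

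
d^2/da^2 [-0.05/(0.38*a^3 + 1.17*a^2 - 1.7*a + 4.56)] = ((0.114*a + 0.117)*(0.38*a^3 + 1.17*a^2 - 1.7*a + 4.56) - 0.05*(1.14*a^2 + 2.34*a - 1.7)*(2.28*a^2 + 4.68*a - 3.4))/(0.38*a^3 + 1.17*a^2 - 1.7*a + 4.56)^3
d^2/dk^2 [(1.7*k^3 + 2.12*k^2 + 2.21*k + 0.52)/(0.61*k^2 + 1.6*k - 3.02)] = (8.88178419700125e-16*k^5 + 3.5527136788005e-15*k^4 + 12.473922*k^3 - 24.692664*k^2 + 120.500772*k + 64.606224)/(0.226981*k^6 + 1.78608*k^5 + 1.313574*k^4 - 13.58912*k^3 - 6.50326800000001*k^2 + 43.77792*k - 27.543608)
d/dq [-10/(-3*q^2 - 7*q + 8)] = 10*(-6*q - 7)/(3*q^2 + 7*q - 8)^2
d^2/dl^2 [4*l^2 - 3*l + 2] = 8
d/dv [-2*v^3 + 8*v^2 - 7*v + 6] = -6*v^2 + 16*v - 7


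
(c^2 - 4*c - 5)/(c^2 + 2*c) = (c^2 - 4*c - 5)/(c*(c + 2))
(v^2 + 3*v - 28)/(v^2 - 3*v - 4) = (v + 7)/(v + 1)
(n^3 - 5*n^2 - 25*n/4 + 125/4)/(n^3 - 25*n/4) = (n - 5)/n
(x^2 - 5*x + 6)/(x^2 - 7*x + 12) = (x - 2)/(x - 4)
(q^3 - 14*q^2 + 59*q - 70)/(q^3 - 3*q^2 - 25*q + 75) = (q^2 - 9*q + 14)/(q^2 + 2*q - 15)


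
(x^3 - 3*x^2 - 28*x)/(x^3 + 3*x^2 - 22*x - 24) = x*(x^2 - 3*x - 28)/(x^3 + 3*x^2 - 22*x - 24)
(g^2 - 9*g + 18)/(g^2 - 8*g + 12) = (g - 3)/(g - 2)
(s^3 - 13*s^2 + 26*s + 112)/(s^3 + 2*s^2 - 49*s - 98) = (s - 8)/(s + 7)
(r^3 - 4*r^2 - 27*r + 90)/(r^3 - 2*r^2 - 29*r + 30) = (r - 3)/(r - 1)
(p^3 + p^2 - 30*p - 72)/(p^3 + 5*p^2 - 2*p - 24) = (p - 6)/(p - 2)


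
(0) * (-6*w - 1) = 0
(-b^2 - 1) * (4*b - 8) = -4*b^3 + 8*b^2 - 4*b + 8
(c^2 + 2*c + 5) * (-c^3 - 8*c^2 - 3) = -c^5 - 10*c^4 - 21*c^3 - 43*c^2 - 6*c - 15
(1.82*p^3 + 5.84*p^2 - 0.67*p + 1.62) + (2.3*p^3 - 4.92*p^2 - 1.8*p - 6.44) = 4.12*p^3 + 0.92*p^2 - 2.47*p - 4.82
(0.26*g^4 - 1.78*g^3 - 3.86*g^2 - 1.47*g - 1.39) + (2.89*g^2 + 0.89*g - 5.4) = 0.26*g^4 - 1.78*g^3 - 0.97*g^2 - 0.58*g - 6.79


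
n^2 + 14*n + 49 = (n + 7)^2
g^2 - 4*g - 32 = (g - 8)*(g + 4)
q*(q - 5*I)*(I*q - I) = I*q^3 + 5*q^2 - I*q^2 - 5*q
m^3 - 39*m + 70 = (m - 5)*(m - 2)*(m + 7)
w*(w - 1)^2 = w^3 - 2*w^2 + w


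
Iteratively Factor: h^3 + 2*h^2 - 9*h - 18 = (h + 2)*(h^2 - 9) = (h - 3)*(h + 2)*(h + 3)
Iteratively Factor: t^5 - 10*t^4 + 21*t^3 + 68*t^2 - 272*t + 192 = (t + 3)*(t^4 - 13*t^3 + 60*t^2 - 112*t + 64) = (t - 4)*(t + 3)*(t^3 - 9*t^2 + 24*t - 16) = (t - 4)^2*(t + 3)*(t^2 - 5*t + 4) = (t - 4)^3*(t + 3)*(t - 1)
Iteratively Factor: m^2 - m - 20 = (m + 4)*(m - 5)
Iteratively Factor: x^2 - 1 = (x - 1)*(x + 1)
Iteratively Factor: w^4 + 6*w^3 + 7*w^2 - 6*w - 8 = (w - 1)*(w^3 + 7*w^2 + 14*w + 8) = (w - 1)*(w + 1)*(w^2 + 6*w + 8) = (w - 1)*(w + 1)*(w + 4)*(w + 2)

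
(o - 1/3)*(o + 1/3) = o^2 - 1/9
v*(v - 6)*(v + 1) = v^3 - 5*v^2 - 6*v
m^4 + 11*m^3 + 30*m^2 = m^2*(m + 5)*(m + 6)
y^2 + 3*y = y*(y + 3)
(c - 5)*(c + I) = c^2 - 5*c + I*c - 5*I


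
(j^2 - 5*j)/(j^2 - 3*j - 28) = j*(5 - j)/(-j^2 + 3*j + 28)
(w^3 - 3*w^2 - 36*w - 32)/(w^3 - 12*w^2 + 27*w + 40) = (w + 4)/(w - 5)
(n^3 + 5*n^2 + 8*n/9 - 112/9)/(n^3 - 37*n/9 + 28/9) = (n + 4)/(n - 1)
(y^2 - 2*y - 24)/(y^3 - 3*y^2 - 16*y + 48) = (y - 6)/(y^2 - 7*y + 12)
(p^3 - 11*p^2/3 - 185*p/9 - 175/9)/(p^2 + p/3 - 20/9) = (3*p^2 - 16*p - 35)/(3*p - 4)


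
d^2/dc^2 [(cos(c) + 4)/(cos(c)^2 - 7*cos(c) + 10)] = (-9*(1 - cos(2*c))^2*cos(c)/4 - 23*(1 - cos(2*c))^2/4 - 498*cos(c) - 64*cos(2*c) + 69*cos(3*c)/2 + cos(5*c)/2 + 411)/((cos(c) - 5)^3*(cos(c) - 2)^3)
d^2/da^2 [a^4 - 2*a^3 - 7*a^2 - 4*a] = 12*a^2 - 12*a - 14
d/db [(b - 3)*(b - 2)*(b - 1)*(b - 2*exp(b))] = -2*b^3*exp(b) + 4*b^3 + 6*b^2*exp(b) - 18*b^2 + 2*b*exp(b) + 22*b - 10*exp(b) - 6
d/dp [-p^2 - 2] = -2*p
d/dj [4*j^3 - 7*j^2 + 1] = 2*j*(6*j - 7)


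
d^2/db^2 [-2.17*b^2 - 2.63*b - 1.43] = -4.34000000000000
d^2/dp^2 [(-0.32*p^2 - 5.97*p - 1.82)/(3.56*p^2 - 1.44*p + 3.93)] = (7.105427357601e-15*p^4 - 154.60368*p^3 - 111.533376*p^2 + 557.130744*p - 34.076976)/(45.118016*p^6 - 54.749952*p^5 + 171.567792*p^4 - 123.866496*p^3 + 189.399276*p^2 - 66.721968*p + 60.698457)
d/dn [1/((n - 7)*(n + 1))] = 2*(3 - n)/(n^4 - 12*n^3 + 22*n^2 + 84*n + 49)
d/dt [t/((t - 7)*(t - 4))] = (28 - t^2)/(t^4 - 22*t^3 + 177*t^2 - 616*t + 784)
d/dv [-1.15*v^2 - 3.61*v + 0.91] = -2.3*v - 3.61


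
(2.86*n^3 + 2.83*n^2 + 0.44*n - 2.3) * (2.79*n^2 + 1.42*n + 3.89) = 7.9794*n^5 + 11.9569*n^4 + 16.3716*n^3 + 5.2165*n^2 - 1.5544*n - 8.947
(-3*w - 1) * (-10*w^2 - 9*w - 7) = 30*w^3 + 37*w^2 + 30*w + 7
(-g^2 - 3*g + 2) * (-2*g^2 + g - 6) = 2*g^4 + 5*g^3 - g^2 + 20*g - 12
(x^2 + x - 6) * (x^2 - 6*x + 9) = x^4 - 5*x^3 - 3*x^2 + 45*x - 54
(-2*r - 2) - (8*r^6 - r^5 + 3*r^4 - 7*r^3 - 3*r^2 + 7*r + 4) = -8*r^6 + r^5 - 3*r^4 + 7*r^3 + 3*r^2 - 9*r - 6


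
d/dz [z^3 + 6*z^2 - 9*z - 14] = 3*z^2 + 12*z - 9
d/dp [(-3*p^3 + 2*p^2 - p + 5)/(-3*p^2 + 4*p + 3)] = (9*p^4 - 24*p^3 - 22*p^2 + 42*p - 23)/(9*p^4 - 24*p^3 - 2*p^2 + 24*p + 9)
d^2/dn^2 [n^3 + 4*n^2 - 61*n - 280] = 6*n + 8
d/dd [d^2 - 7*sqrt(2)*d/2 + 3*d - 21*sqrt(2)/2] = 2*d - 7*sqrt(2)/2 + 3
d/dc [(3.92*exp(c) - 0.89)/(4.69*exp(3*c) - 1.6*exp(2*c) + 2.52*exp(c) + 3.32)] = (-36.7696*exp(3*c) + 18.7943*exp(2*c) - 2.848*exp(c) + 15.2572)*exp(c)/(21.9961*exp(6*c) - 15.008*exp(5*c) + 26.1976*exp(4*c) + 23.0776*exp(3*c) - 4.2736*exp(2*c) + 16.7328*exp(c) + 11.0224)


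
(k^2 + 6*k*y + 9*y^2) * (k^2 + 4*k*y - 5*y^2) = k^4 + 10*k^3*y + 28*k^2*y^2 + 6*k*y^3 - 45*y^4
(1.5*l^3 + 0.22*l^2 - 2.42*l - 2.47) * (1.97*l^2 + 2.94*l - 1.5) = 2.955*l^5 + 4.8434*l^4 - 6.3706*l^3 - 12.3107*l^2 - 3.6318*l + 3.705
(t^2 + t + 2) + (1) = t^2 + t + 3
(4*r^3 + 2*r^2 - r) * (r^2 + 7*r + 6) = 4*r^5 + 30*r^4 + 37*r^3 + 5*r^2 - 6*r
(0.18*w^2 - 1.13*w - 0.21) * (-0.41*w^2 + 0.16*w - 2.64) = -0.0738*w^4 + 0.4921*w^3 - 0.5699*w^2 + 2.9496*w + 0.5544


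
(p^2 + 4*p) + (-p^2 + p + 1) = 5*p + 1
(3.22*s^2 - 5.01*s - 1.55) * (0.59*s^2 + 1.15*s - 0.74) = 1.8998*s^4 + 0.7471*s^3 - 9.0588*s^2 + 1.9249*s + 1.147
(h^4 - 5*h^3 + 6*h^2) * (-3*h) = -3*h^5 + 15*h^4 - 18*h^3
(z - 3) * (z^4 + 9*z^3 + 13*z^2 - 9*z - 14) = z^5 + 6*z^4 - 14*z^3 - 48*z^2 + 13*z + 42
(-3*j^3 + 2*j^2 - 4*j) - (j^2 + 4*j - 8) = -3*j^3 + j^2 - 8*j + 8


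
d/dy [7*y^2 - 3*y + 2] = 14*y - 3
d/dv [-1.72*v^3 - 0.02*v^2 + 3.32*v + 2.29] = -5.16*v^2 - 0.04*v + 3.32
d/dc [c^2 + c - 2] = 2*c + 1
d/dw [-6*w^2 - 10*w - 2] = -12*w - 10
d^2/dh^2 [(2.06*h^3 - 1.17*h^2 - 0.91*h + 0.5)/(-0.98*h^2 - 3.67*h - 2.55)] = (1.77635683940025e-15*h^5 + 1.4210854715202e-14*h^4 - 51.864104*h^3 - 136.09524*h^2 - 104.80524*h - 12.78652)/(0.941192*h^6 + 10.574004*h^5 + 46.945626*h^4 + 104.458843*h^3 + 122.154435*h^2 + 71.592525*h + 16.581375)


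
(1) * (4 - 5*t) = 4 - 5*t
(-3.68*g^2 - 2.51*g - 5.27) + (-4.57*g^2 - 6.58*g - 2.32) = -8.25*g^2 - 9.09*g - 7.59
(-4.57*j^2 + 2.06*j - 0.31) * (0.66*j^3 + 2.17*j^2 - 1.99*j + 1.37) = -3.0162*j^5 - 8.5573*j^4 + 13.3599*j^3 - 11.033*j^2 + 3.4391*j - 0.4247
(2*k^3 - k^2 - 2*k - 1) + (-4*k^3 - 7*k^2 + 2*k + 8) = -2*k^3 - 8*k^2 + 7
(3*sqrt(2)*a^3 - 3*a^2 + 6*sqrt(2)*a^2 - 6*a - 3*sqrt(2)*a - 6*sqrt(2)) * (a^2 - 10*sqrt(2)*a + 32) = 3*sqrt(2)*a^5 - 63*a^4 + 6*sqrt(2)*a^4 - 126*a^3 + 123*sqrt(2)*a^3 - 36*a^2 + 246*sqrt(2)*a^2 - 96*sqrt(2)*a - 72*a - 192*sqrt(2)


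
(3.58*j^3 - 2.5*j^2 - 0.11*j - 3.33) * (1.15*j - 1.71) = 4.117*j^4 - 8.9968*j^3 + 4.1485*j^2 - 3.6414*j + 5.6943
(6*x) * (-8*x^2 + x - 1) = -48*x^3 + 6*x^2 - 6*x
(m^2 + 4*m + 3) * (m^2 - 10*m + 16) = m^4 - 6*m^3 - 21*m^2 + 34*m + 48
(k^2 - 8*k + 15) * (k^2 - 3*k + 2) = k^4 - 11*k^3 + 41*k^2 - 61*k + 30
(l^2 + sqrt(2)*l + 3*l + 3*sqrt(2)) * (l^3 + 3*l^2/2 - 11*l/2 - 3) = l^5 + sqrt(2)*l^4 + 9*l^4/2 - l^3 + 9*sqrt(2)*l^3/2 - 39*l^2/2 - sqrt(2)*l^2 - 39*sqrt(2)*l/2 - 9*l - 9*sqrt(2)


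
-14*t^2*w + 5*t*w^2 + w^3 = w*(-2*t + w)*(7*t + w)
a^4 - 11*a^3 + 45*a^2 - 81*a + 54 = (a - 3)^3*(a - 2)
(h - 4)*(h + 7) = h^2 + 3*h - 28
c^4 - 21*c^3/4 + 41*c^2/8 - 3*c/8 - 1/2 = (c - 4)*(c - 1)*(c - 1/2)*(c + 1/4)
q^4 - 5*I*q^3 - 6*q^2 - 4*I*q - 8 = (q - 2*I)^3*(q + I)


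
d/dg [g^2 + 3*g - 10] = 2*g + 3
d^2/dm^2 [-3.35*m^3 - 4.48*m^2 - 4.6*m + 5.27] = -20.1*m - 8.96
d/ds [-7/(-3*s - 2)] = -21/(3*s + 2)^2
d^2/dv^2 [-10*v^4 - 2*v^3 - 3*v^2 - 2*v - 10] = -120*v^2 - 12*v - 6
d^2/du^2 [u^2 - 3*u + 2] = 2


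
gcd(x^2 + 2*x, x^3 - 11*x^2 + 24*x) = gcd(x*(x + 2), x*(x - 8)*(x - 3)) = x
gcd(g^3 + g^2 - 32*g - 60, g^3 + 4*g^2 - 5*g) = g + 5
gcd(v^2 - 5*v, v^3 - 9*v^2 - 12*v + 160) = v - 5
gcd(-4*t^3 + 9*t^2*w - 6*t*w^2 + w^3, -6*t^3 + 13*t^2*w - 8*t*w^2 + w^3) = t^2 - 2*t*w + w^2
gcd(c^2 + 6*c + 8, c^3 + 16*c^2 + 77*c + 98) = c + 2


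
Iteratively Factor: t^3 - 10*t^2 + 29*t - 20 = (t - 4)*(t^2 - 6*t + 5) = (t - 5)*(t - 4)*(t - 1)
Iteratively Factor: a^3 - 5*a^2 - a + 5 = (a - 5)*(a^2 - 1) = (a - 5)*(a + 1)*(a - 1)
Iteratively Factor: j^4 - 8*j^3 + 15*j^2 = (j - 3)*(j^3 - 5*j^2) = (j - 5)*(j - 3)*(j^2) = j*(j - 5)*(j - 3)*(j)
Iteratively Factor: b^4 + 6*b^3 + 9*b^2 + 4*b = (b + 1)*(b^3 + 5*b^2 + 4*b) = b*(b + 1)*(b^2 + 5*b + 4) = b*(b + 1)^2*(b + 4)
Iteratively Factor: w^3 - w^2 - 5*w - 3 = (w - 3)*(w^2 + 2*w + 1) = (w - 3)*(w + 1)*(w + 1)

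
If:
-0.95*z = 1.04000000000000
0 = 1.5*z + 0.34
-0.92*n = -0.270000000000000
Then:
No Solution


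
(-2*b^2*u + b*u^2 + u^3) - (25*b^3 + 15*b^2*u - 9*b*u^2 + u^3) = -25*b^3 - 17*b^2*u + 10*b*u^2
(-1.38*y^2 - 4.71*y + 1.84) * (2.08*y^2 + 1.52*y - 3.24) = -2.8704*y^4 - 11.8944*y^3 + 1.1392*y^2 + 18.0572*y - 5.9616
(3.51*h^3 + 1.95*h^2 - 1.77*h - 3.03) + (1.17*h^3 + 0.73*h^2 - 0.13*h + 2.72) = 4.68*h^3 + 2.68*h^2 - 1.9*h - 0.31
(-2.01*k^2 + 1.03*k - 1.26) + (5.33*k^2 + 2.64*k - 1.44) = 3.32*k^2 + 3.67*k - 2.7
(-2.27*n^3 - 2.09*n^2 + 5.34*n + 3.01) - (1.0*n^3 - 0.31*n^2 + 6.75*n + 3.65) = -3.27*n^3 - 1.78*n^2 - 1.41*n - 0.64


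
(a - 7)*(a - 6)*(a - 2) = a^3 - 15*a^2 + 68*a - 84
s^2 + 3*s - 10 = (s - 2)*(s + 5)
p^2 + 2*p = p*(p + 2)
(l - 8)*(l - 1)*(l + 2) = l^3 - 7*l^2 - 10*l + 16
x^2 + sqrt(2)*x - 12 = (x - 2*sqrt(2))*(x + 3*sqrt(2))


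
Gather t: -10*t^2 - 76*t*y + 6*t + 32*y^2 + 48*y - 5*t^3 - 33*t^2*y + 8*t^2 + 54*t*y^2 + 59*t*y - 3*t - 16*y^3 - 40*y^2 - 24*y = -5*t^3 + t^2*(-33*y - 2) + t*(54*y^2 - 17*y + 3) - 16*y^3 - 8*y^2 + 24*y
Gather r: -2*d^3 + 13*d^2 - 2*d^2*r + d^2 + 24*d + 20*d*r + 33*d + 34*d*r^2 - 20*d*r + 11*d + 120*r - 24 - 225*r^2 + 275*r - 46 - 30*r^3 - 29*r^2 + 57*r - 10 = -2*d^3 + 14*d^2 + 68*d - 30*r^3 + r^2*(34*d - 254) + r*(452 - 2*d^2) - 80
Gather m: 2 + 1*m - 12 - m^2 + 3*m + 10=-m^2 + 4*m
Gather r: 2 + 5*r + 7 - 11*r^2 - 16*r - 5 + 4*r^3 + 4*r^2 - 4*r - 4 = 4*r^3 - 7*r^2 - 15*r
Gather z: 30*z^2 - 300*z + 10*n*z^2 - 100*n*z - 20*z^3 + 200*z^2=-20*z^3 + z^2*(10*n + 230) + z*(-100*n - 300)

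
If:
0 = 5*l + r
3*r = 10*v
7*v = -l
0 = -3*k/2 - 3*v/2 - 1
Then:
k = -2/3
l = 0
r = 0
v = 0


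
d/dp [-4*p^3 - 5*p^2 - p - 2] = -12*p^2 - 10*p - 1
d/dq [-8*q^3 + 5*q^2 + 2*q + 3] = -24*q^2 + 10*q + 2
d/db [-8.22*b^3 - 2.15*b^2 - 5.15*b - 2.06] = -24.66*b^2 - 4.3*b - 5.15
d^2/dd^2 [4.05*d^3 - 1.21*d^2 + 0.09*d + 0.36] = 24.3*d - 2.42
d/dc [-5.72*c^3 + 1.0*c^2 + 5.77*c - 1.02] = -17.16*c^2 + 2.0*c + 5.77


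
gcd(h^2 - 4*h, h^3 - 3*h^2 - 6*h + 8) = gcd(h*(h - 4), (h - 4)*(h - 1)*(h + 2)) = h - 4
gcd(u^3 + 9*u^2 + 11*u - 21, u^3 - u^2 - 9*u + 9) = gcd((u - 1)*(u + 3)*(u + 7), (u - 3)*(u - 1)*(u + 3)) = u^2 + 2*u - 3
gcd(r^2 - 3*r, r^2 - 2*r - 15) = 1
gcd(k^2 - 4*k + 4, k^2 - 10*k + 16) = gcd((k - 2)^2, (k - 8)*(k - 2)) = k - 2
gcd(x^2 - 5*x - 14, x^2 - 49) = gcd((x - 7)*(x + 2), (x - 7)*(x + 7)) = x - 7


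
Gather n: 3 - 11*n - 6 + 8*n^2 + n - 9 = 8*n^2 - 10*n - 12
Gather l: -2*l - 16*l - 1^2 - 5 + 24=18 - 18*l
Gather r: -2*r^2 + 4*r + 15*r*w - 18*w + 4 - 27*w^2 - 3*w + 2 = -2*r^2 + r*(15*w + 4) - 27*w^2 - 21*w + 6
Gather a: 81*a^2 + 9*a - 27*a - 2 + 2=81*a^2 - 18*a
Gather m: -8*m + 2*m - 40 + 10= -6*m - 30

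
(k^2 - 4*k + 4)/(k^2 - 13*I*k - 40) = (-k^2 + 4*k - 4)/(-k^2 + 13*I*k + 40)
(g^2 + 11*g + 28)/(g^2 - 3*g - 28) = (g + 7)/(g - 7)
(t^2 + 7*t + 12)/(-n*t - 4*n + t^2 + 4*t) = (t + 3)/(-n + t)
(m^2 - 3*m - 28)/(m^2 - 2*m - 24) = (m - 7)/(m - 6)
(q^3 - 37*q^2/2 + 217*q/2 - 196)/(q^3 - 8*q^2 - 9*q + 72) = (2*q^2 - 21*q + 49)/(2*(q^2 - 9))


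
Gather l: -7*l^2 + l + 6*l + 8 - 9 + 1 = -7*l^2 + 7*l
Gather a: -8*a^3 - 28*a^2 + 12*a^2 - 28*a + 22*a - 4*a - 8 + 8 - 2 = -8*a^3 - 16*a^2 - 10*a - 2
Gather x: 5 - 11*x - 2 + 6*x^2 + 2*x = 6*x^2 - 9*x + 3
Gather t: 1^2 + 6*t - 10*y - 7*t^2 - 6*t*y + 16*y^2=-7*t^2 + t*(6 - 6*y) + 16*y^2 - 10*y + 1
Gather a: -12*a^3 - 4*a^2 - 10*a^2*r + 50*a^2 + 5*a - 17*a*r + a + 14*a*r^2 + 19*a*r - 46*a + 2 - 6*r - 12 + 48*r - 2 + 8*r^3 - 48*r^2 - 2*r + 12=-12*a^3 + a^2*(46 - 10*r) + a*(14*r^2 + 2*r - 40) + 8*r^3 - 48*r^2 + 40*r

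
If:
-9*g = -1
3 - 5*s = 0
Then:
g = 1/9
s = 3/5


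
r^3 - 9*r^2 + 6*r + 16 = (r - 8)*(r - 2)*(r + 1)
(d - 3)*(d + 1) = d^2 - 2*d - 3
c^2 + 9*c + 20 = (c + 4)*(c + 5)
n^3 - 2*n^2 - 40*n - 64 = (n - 8)*(n + 2)*(n + 4)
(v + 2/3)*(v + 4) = v^2 + 14*v/3 + 8/3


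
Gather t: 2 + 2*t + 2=2*t + 4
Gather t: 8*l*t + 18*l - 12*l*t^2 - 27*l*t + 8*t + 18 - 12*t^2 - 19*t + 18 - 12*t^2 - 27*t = 18*l + t^2*(-12*l - 24) + t*(-19*l - 38) + 36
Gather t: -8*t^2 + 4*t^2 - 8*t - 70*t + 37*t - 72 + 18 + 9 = -4*t^2 - 41*t - 45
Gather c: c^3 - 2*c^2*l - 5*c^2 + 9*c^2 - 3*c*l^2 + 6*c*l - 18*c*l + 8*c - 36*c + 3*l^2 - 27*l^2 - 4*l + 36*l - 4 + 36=c^3 + c^2*(4 - 2*l) + c*(-3*l^2 - 12*l - 28) - 24*l^2 + 32*l + 32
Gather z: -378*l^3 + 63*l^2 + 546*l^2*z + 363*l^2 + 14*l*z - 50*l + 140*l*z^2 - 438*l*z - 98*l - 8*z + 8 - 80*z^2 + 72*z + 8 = -378*l^3 + 426*l^2 - 148*l + z^2*(140*l - 80) + z*(546*l^2 - 424*l + 64) + 16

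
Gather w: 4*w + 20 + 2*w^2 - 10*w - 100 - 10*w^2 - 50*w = -8*w^2 - 56*w - 80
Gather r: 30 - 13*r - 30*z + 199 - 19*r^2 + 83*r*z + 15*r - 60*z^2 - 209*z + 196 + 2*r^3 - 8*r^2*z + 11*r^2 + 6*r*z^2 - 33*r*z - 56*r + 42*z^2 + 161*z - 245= 2*r^3 + r^2*(-8*z - 8) + r*(6*z^2 + 50*z - 54) - 18*z^2 - 78*z + 180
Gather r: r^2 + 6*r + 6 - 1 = r^2 + 6*r + 5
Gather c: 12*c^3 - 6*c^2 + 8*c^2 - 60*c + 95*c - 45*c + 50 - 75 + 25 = 12*c^3 + 2*c^2 - 10*c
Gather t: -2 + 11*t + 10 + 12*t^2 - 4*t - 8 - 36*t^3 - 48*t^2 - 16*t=-36*t^3 - 36*t^2 - 9*t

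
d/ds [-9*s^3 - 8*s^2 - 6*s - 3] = -27*s^2 - 16*s - 6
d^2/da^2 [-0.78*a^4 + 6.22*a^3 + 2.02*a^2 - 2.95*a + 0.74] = -9.36*a^2 + 37.32*a + 4.04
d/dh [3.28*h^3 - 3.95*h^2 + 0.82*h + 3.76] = 9.84*h^2 - 7.9*h + 0.82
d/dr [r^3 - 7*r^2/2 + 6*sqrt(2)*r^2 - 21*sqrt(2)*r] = 3*r^2 - 7*r + 12*sqrt(2)*r - 21*sqrt(2)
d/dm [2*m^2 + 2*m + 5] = 4*m + 2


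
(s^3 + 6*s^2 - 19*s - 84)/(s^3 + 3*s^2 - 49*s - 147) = (s - 4)/(s - 7)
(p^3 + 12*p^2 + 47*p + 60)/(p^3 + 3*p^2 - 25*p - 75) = (p + 4)/(p - 5)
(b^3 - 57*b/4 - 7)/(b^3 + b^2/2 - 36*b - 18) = (b^2 - b/2 - 14)/(b^2 - 36)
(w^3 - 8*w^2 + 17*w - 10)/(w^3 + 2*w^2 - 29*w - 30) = (w^2 - 3*w + 2)/(w^2 + 7*w + 6)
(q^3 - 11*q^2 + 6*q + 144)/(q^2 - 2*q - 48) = (q^2 - 3*q - 18)/(q + 6)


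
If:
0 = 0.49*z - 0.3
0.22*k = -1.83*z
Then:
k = -5.09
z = 0.61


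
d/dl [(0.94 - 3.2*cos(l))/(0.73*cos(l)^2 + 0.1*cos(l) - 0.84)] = (-2.336*cos(l)^2 + 1.3724*cos(l) - 2.594)*sin(l)/(0.5329*cos(l)^4 + 0.146*cos(l)^3 - 1.2164*cos(l)^2 - 0.168*cos(l) + 0.7056)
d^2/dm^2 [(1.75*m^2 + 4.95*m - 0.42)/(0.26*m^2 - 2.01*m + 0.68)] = (2.49834*m^3 - 2.026752*m^2 - 3.93400799999999*m + 11.904548)/(0.017576*m^6 - 0.407628*m^5 + 3.289182*m^4 - 10.252809*m^3 + 8.602476*m^2 - 2.788272*m + 0.314432)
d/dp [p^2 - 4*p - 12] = 2*p - 4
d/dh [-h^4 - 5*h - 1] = -4*h^3 - 5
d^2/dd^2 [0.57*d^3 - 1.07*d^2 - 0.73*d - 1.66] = 3.42*d - 2.14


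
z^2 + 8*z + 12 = (z + 2)*(z + 6)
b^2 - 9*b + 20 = (b - 5)*(b - 4)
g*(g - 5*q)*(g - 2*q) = g^3 - 7*g^2*q + 10*g*q^2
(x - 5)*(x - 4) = x^2 - 9*x + 20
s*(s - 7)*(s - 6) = s^3 - 13*s^2 + 42*s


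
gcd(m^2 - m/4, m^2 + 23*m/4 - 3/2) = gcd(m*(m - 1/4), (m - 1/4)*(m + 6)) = m - 1/4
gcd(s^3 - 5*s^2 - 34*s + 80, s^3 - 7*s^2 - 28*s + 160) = s^2 - 3*s - 40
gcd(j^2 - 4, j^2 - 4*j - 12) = j + 2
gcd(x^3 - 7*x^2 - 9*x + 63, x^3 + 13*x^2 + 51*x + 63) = x + 3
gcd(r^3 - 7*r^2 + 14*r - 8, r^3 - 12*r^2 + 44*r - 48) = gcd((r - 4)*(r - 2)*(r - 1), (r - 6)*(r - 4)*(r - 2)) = r^2 - 6*r + 8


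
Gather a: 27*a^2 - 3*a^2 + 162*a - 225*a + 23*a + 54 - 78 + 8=24*a^2 - 40*a - 16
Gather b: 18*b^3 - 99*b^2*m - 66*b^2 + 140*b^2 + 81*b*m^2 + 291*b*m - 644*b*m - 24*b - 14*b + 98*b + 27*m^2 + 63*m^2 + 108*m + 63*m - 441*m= 18*b^3 + b^2*(74 - 99*m) + b*(81*m^2 - 353*m + 60) + 90*m^2 - 270*m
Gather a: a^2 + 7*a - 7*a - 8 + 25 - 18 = a^2 - 1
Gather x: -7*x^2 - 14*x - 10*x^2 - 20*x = -17*x^2 - 34*x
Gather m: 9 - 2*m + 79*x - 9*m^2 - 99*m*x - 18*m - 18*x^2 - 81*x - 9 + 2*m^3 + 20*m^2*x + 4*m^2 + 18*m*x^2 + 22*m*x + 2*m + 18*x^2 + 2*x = 2*m^3 + m^2*(20*x - 5) + m*(18*x^2 - 77*x - 18)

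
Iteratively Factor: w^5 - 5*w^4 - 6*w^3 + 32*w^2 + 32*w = (w + 1)*(w^4 - 6*w^3 + 32*w) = (w - 4)*(w + 1)*(w^3 - 2*w^2 - 8*w) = (w - 4)^2*(w + 1)*(w^2 + 2*w) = (w - 4)^2*(w + 1)*(w + 2)*(w)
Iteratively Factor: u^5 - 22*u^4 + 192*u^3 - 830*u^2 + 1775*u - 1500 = (u - 4)*(u^4 - 18*u^3 + 120*u^2 - 350*u + 375) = (u - 5)*(u - 4)*(u^3 - 13*u^2 + 55*u - 75) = (u - 5)^2*(u - 4)*(u^2 - 8*u + 15) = (u - 5)^3*(u - 4)*(u - 3)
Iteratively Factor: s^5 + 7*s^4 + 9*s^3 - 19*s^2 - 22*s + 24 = (s + 3)*(s^4 + 4*s^3 - 3*s^2 - 10*s + 8) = (s + 3)*(s + 4)*(s^3 - 3*s + 2) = (s - 1)*(s + 3)*(s + 4)*(s^2 + s - 2) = (s - 1)*(s + 2)*(s + 3)*(s + 4)*(s - 1)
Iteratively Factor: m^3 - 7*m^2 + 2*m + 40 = (m + 2)*(m^2 - 9*m + 20) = (m - 5)*(m + 2)*(m - 4)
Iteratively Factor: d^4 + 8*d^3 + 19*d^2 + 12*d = (d + 3)*(d^3 + 5*d^2 + 4*d) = d*(d + 3)*(d^2 + 5*d + 4) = d*(d + 1)*(d + 3)*(d + 4)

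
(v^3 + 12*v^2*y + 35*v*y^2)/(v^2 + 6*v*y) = (v^2 + 12*v*y + 35*y^2)/(v + 6*y)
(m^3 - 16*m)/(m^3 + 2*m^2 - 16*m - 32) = m/(m + 2)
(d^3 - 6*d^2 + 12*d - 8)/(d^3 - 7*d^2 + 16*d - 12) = (d - 2)/(d - 3)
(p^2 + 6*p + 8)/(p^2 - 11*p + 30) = (p^2 + 6*p + 8)/(p^2 - 11*p + 30)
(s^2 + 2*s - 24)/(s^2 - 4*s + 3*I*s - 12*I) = (s + 6)/(s + 3*I)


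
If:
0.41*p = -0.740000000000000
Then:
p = -1.80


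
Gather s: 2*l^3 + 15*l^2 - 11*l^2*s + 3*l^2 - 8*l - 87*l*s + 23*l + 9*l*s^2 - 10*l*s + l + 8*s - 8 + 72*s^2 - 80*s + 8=2*l^3 + 18*l^2 + 16*l + s^2*(9*l + 72) + s*(-11*l^2 - 97*l - 72)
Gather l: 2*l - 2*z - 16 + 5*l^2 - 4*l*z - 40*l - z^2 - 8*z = 5*l^2 + l*(-4*z - 38) - z^2 - 10*z - 16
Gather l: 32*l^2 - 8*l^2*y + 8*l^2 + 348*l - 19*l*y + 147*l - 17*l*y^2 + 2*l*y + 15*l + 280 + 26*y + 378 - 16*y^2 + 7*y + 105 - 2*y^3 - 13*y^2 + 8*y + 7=l^2*(40 - 8*y) + l*(-17*y^2 - 17*y + 510) - 2*y^3 - 29*y^2 + 41*y + 770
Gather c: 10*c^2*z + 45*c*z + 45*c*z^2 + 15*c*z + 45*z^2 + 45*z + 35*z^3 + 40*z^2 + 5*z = 10*c^2*z + c*(45*z^2 + 60*z) + 35*z^3 + 85*z^2 + 50*z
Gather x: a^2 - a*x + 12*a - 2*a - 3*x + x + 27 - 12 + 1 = a^2 + 10*a + x*(-a - 2) + 16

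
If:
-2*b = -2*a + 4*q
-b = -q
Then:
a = 3*q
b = q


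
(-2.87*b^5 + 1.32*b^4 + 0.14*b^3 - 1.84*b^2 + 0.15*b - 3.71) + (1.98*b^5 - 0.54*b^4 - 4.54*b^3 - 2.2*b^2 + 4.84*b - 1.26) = -0.89*b^5 + 0.78*b^4 - 4.4*b^3 - 4.04*b^2 + 4.99*b - 4.97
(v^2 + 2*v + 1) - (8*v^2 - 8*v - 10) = -7*v^2 + 10*v + 11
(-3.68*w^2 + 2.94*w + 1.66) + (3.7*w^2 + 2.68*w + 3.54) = 0.02*w^2 + 5.62*w + 5.2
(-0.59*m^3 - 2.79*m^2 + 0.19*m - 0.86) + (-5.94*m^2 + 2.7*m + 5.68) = -0.59*m^3 - 8.73*m^2 + 2.89*m + 4.82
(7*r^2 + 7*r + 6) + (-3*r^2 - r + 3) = 4*r^2 + 6*r + 9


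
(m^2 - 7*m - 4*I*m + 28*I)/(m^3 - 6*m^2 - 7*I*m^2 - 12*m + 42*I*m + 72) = (m - 7)/(m^2 - 3*m*(2 + I) + 18*I)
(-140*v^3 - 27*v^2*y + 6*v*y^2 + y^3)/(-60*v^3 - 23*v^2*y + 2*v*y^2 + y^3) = (7*v + y)/(3*v + y)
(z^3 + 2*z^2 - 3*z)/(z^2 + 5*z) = (z^2 + 2*z - 3)/(z + 5)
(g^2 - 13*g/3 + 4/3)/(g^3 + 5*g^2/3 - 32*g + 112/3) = (3*g - 1)/(3*g^2 + 17*g - 28)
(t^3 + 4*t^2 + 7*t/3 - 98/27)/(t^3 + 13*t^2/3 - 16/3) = (27*t^3 + 108*t^2 + 63*t - 98)/(9*(3*t^3 + 13*t^2 - 16))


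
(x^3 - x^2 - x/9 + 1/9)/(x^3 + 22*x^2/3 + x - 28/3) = (9*x^2 - 1)/(3*(3*x^2 + 25*x + 28))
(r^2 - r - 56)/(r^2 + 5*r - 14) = (r - 8)/(r - 2)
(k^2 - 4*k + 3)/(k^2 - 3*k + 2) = (k - 3)/(k - 2)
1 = 1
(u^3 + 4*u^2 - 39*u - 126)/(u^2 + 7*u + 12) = (u^2 + u - 42)/(u + 4)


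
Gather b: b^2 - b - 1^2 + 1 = b^2 - b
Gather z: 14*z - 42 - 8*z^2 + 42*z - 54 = -8*z^2 + 56*z - 96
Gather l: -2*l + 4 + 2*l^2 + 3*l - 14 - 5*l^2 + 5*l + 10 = -3*l^2 + 6*l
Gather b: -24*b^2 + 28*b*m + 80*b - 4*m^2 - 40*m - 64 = -24*b^2 + b*(28*m + 80) - 4*m^2 - 40*m - 64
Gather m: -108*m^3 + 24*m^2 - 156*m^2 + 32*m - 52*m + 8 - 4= -108*m^3 - 132*m^2 - 20*m + 4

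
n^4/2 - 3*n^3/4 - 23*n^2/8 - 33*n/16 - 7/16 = (n/2 + 1/4)*(n - 7/2)*(n + 1/2)*(n + 1)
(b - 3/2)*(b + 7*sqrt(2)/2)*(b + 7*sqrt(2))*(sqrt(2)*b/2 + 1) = sqrt(2)*b^4/2 - 3*sqrt(2)*b^3/4 + 23*b^3/2 - 69*b^2/4 + 35*sqrt(2)*b^2 - 105*sqrt(2)*b/2 + 49*b - 147/2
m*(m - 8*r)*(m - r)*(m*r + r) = m^4*r - 9*m^3*r^2 + m^3*r + 8*m^2*r^3 - 9*m^2*r^2 + 8*m*r^3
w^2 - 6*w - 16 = (w - 8)*(w + 2)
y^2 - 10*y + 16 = (y - 8)*(y - 2)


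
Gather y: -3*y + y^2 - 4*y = y^2 - 7*y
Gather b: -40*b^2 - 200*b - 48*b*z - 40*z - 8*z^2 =-40*b^2 + b*(-48*z - 200) - 8*z^2 - 40*z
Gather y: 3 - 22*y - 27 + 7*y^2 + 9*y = 7*y^2 - 13*y - 24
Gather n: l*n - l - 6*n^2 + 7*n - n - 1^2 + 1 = -l - 6*n^2 + n*(l + 6)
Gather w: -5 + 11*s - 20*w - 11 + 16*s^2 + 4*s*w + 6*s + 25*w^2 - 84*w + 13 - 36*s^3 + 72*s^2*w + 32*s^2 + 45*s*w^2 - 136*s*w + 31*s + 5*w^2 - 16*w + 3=-36*s^3 + 48*s^2 + 48*s + w^2*(45*s + 30) + w*(72*s^2 - 132*s - 120)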